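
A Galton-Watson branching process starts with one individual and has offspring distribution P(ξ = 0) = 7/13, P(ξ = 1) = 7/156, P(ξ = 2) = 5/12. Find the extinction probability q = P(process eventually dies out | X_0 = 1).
q = 1

Mean offspring μ = 0·7/13 + 1·7/156 + 2·5/12 = 137/156 ≤ 1. For μ ≤ 1 with offspring not concentrated at 1, the Galton-Watson process goes extinct almost surely, so q = 1.
(Algebraic check: The pgf is f(s) = 7/13 + 7/156·s + 5/12·s². The extinction probability q is the smallest fixed point of f in [0, 1]. Setting s = f(s):
  5/12·s² + (7/156 − 1)·s + 7/13 = 0
  5/12·s² − (7/13 + 5/12)·s + 7/13 = 0
which factors as (s − 1)·(5/12·s − 7/13) = 0, giving roots s = 1 and s = (7/13)/(5/12) = 84/65. Since 84/65 ≥ 1, the smallest root in [0, 1] is s = 1.)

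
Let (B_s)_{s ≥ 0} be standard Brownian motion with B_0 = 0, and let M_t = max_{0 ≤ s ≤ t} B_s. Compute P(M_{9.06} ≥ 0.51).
P(M_{9.06} ≥ 0.51) = 2·P(B_{9.06} ≥ 0.51) = 2(1 − Φ(0.51/√9.06)) ≈ 0.8655

By the reflection principle for Brownian motion, P(M_t ≥ a) = 2 · P(B_t ≥ a) for a ≥ 0. Since B_t ~ N(0, t), P(B_t ≥ 0.51) = 1 − Φ(0.51/√t) = 1 − Φ(0.51/√9.06) = 1 − Φ(0.1694). So
  P(M_{9.06} ≥ 0.51) = 2(1 − Φ(0.1694)) ≈ 0.8655.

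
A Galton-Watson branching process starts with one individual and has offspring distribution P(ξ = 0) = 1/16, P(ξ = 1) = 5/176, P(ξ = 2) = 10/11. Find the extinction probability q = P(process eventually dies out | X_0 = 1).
q = 11/160

The pgf is f(s) = 1/16 + 5/176·s + 10/11·s². The extinction probability q is the smallest fixed point of f in [0, 1]. Setting s = f(s):
  10/11·s² + (5/176 − 1)·s + 1/16 = 0
  10/11·s² − (1/16 + 10/11)·s + 1/16 = 0
which factors as (s − 1)·(10/11·s − 1/16) = 0, giving roots s = 1 and s = (1/16)/(10/11) = 11/160.
Mean offspring μ = 5/176 + 2·10/11 = 325/176 > 1 (supercritical), so q < 1. The extinction probability is the smaller root: q = (1/16)/(10/11) = 11/160.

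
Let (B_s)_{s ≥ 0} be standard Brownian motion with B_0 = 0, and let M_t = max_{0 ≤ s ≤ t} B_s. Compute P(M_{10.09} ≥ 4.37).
P(M_{10.09} ≥ 4.37) = 2·P(B_{10.09} ≥ 4.37) = 2(1 − Φ(4.37/√10.09)) ≈ 0.1689

By the reflection principle for Brownian motion, P(M_t ≥ a) = 2 · P(B_t ≥ a) for a ≥ 0. Since B_t ~ N(0, t), P(B_t ≥ 4.37) = 1 − Φ(4.37/√t) = 1 − Φ(4.37/√10.09) = 1 − Φ(1.3757). So
  P(M_{10.09} ≥ 4.37) = 2(1 − Φ(1.3757)) ≈ 0.1689.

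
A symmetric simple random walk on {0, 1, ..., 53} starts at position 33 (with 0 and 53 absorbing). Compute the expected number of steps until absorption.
E[τ | X_0 = 33] = 660

Let v_k = E[τ | X_0 = k]. Boundary: v_0 = v_53 = 0. Recurrence: v_k = 1 + (v_{k-1} + v_{k+1})/2 for 1 ≤ k ≤ 52. The particular solution to v_k − (v_{k-1} + v_{k+1})/2 = 1 is v_k = −k^2. Adding homogeneous solution A + B k and matching boundaries gives v_k = k (53 − k). Substituting k = 33: v_33 = 33 · 20 = 660.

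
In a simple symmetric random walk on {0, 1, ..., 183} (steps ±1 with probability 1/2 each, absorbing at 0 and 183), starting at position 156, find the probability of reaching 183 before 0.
P(hit 183 before 0) = 156/183 = 52/61

Let u_k = P(hit 183 before 0 | start at k). Then u_0 = 0, u_183 = 1, and u_k = u_{k-1}/2 + u_{k+1}/2 for 1 ≤ k ≤ 182. This harmonic recurrence is solved by u_k = k/183, giving u_156 = 156/183 = 52/61.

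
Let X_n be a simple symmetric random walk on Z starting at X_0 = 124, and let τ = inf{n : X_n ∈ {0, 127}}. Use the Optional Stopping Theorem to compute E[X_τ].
E[X_τ] = 124

X_n is a martingale and τ is a bounded-mean stopping time (indeed τ is finite a.s. with bounded expectation since the walk is in a bounded region). By the OST, E[X_τ] = E[X_0] = 124. Equivalently: E[X_τ] = 127 · P(hit 127 first) + 0 · P(hit 0 first) = 127 · (124/127) = 124.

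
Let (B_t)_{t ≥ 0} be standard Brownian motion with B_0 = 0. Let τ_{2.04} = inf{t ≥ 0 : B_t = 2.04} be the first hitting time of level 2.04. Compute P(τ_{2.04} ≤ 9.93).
P(τ_{2.04} ≤ 9.93) = 2(1 − Φ(2.04/√9.93)) = 2(1 − Φ(0.6474)) ≈ 0.5174

By the reflection principle for standard BM, P(τ_b ≤ t) = 2 · P(B_t ≥ b). Since B_t ~ N(0, t), P(B_t ≥ 2.04) = 1 − Φ(2.04/√t) = 1 − Φ(2.04/√9.93) = 1 − Φ(0.6474) ≈ 0.25869. Doubling: P(τ_{2.04} ≤ 9.93) ≈ 2 · 0.25869 = 0.51738 ≈ 0.5174.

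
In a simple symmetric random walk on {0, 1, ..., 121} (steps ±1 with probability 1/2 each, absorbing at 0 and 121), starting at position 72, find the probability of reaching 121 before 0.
P(hit 121 before 0) = 72/121

Let u_k = P(hit 121 before 0 | start at k). Then u_0 = 0, u_121 = 1, and u_k = u_{k-1}/2 + u_{k+1}/2 for 1 ≤ k ≤ 120. This harmonic recurrence is solved by u_k = k/121, giving u_72 = 72/121.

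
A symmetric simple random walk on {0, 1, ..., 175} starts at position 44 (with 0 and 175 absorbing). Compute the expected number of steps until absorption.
E[τ | X_0 = 44] = 5764

Let v_k = E[τ | X_0 = k]. Boundary: v_0 = v_175 = 0. Recurrence: v_k = 1 + (v_{k-1} + v_{k+1})/2 for 1 ≤ k ≤ 174. The particular solution to v_k − (v_{k-1} + v_{k+1})/2 = 1 is v_k = −k^2. Adding homogeneous solution A + B k and matching boundaries gives v_k = k (175 − k). Substituting k = 44: v_44 = 44 · 131 = 5764.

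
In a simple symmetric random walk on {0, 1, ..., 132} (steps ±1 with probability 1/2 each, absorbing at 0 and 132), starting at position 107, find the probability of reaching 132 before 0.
P(hit 132 before 0) = 107/132

Let u_k = P(hit 132 before 0 | start at k). Then u_0 = 0, u_132 = 1, and u_k = u_{k-1}/2 + u_{k+1}/2 for 1 ≤ k ≤ 131. This harmonic recurrence is solved by u_k = k/132, giving u_107 = 107/132.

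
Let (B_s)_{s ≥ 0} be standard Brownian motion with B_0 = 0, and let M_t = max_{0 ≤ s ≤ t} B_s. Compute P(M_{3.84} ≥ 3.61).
P(M_{3.84} ≥ 3.61) = 2·P(B_{3.84} ≥ 3.61) = 2(1 − Φ(3.61/√3.84)) ≈ 0.0654

By the reflection principle for Brownian motion, P(M_t ≥ a) = 2 · P(B_t ≥ a) for a ≥ 0. Since B_t ~ N(0, t), P(B_t ≥ 3.61) = 1 − Φ(3.61/√t) = 1 − Φ(3.61/√3.84) = 1 − Φ(1.8422). So
  P(M_{3.84} ≥ 3.61) = 2(1 − Φ(1.8422)) ≈ 0.0654.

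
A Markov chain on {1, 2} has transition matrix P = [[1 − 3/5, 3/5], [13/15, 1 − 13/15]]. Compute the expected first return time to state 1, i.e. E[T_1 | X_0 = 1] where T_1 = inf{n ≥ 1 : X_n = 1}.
E[T_1 | X_0 = 1] = 1/π_1 = 22/13

For an irreducible recurrent Markov chain with stationary distribution π, E[T_i | X_0 = i] = 1/π_i (Kac's formula). Here π_1 = (13/15)/(3/5 + 13/15) = (13/15)/(22/15) = 13/22, so E[T_1 | X_0 = 1] = 1/π_1 = (3/5 + 13/15)/(13/15) = (22/15)/(13/15) = 22/13.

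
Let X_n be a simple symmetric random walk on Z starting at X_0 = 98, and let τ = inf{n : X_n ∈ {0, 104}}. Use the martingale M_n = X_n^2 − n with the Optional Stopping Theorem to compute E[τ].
E[τ] = 588

M_n = X_n^2 − n is a martingale (since E[X_{n+1}^2 | F_n] = X_n^2 + 1). By OST (τ has finite mean in a bounded region), E[M_τ] = E[M_0] = X_0^2 − 0 = 98^2 = 9604. Also E[M_τ] = E[X_τ^2] − E[τ]. The walk exits at 0 or 104, with P(hit 104 first) = 98/104, so E[X_τ^2] = 104^2 · 98/104 + 0 = 10192. Thus E[τ] = E[X_τ^2] − E[M_τ] = 10192 − 9604 = 588 = 98(104 − 98) = 588.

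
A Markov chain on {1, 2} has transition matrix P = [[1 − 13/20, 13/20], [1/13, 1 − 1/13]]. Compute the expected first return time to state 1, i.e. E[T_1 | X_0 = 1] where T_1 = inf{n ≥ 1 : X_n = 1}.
E[T_1 | X_0 = 1] = 1/π_1 = 189/20

For an irreducible recurrent Markov chain with stationary distribution π, E[T_i | X_0 = i] = 1/π_i (Kac's formula). Here π_1 = (1/13)/(13/20 + 1/13) = (1/13)/(189/260) = 20/189, so E[T_1 | X_0 = 1] = 1/π_1 = (13/20 + 1/13)/(1/13) = (189/260)/(1/13) = 189/20.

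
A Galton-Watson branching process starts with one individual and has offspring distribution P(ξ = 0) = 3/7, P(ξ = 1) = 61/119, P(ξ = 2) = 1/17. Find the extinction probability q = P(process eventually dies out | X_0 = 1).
q = 1

Mean offspring μ = 0·3/7 + 1·61/119 + 2·1/17 = 75/119 ≤ 1. For μ ≤ 1 with offspring not concentrated at 1, the Galton-Watson process goes extinct almost surely, so q = 1.
(Algebraic check: The pgf is f(s) = 3/7 + 61/119·s + 1/17·s². The extinction probability q is the smallest fixed point of f in [0, 1]. Setting s = f(s):
  1/17·s² + (61/119 − 1)·s + 3/7 = 0
  1/17·s² − (3/7 + 1/17)·s + 3/7 = 0
which factors as (s − 1)·(1/17·s − 3/7) = 0, giving roots s = 1 and s = (3/7)/(1/17) = 51/7. Since 51/7 ≥ 1, the smallest root in [0, 1] is s = 1.)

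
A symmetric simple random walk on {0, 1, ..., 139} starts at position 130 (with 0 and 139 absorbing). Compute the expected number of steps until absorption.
E[τ | X_0 = 130] = 1170

Let v_k = E[τ | X_0 = k]. Boundary: v_0 = v_139 = 0. Recurrence: v_k = 1 + (v_{k-1} + v_{k+1})/2 for 1 ≤ k ≤ 138. The particular solution to v_k − (v_{k-1} + v_{k+1})/2 = 1 is v_k = −k^2. Adding homogeneous solution A + B k and matching boundaries gives v_k = k (139 − k). Substituting k = 130: v_130 = 130 · 9 = 1170.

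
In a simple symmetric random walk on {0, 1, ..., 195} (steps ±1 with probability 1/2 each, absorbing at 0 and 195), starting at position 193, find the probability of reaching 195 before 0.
P(hit 195 before 0) = 193/195

Let u_k = P(hit 195 before 0 | start at k). Then u_0 = 0, u_195 = 1, and u_k = u_{k-1}/2 + u_{k+1}/2 for 1 ≤ k ≤ 194. This harmonic recurrence is solved by u_k = k/195, giving u_193 = 193/195.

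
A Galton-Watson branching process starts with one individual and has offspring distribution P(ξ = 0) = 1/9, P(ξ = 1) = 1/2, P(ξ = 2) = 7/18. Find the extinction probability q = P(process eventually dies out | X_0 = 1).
q = 2/7

The pgf is f(s) = 1/9 + 1/2·s + 7/18·s². The extinction probability q is the smallest fixed point of f in [0, 1]. Setting s = f(s):
  7/18·s² + (1/2 − 1)·s + 1/9 = 0
  7/18·s² − (1/9 + 7/18)·s + 1/9 = 0
which factors as (s − 1)·(7/18·s − 1/9) = 0, giving roots s = 1 and s = (1/9)/(7/18) = 2/7.
Mean offspring μ = 1/2 + 2·7/18 = 23/18 > 1 (supercritical), so q < 1. The extinction probability is the smaller root: q = (1/9)/(7/18) = 2/7.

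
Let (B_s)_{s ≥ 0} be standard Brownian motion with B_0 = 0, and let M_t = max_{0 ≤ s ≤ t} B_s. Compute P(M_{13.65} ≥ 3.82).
P(M_{13.65} ≥ 3.82) = 2·P(B_{13.65} ≥ 3.82) = 2(1 − Φ(3.82/√13.65)) ≈ 0.3012

By the reflection principle for Brownian motion, P(M_t ≥ a) = 2 · P(B_t ≥ a) for a ≥ 0. Since B_t ~ N(0, t), P(B_t ≥ 3.82) = 1 − Φ(3.82/√t) = 1 − Φ(3.82/√13.65) = 1 − Φ(1.0339). So
  P(M_{13.65} ≥ 3.82) = 2(1 − Φ(1.0339)) ≈ 0.3012.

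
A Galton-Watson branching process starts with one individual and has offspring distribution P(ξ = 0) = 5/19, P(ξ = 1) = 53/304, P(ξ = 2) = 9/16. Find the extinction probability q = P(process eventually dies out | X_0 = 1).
q = 80/171

The pgf is f(s) = 5/19 + 53/304·s + 9/16·s². The extinction probability q is the smallest fixed point of f in [0, 1]. Setting s = f(s):
  9/16·s² + (53/304 − 1)·s + 5/19 = 0
  9/16·s² − (5/19 + 9/16)·s + 5/19 = 0
which factors as (s − 1)·(9/16·s − 5/19) = 0, giving roots s = 1 and s = (5/19)/(9/16) = 80/171.
Mean offspring μ = 53/304 + 2·9/16 = 395/304 > 1 (supercritical), so q < 1. The extinction probability is the smaller root: q = (5/19)/(9/16) = 80/171.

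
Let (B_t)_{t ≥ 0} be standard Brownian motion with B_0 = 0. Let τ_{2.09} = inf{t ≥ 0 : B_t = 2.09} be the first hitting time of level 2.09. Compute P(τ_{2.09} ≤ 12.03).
P(τ_{2.09} ≤ 12.03) = 2(1 − Φ(2.09/√12.03)) = 2(1 − Φ(0.6026)) ≈ 0.5468

By the reflection principle for standard BM, P(τ_b ≤ t) = 2 · P(B_t ≥ b). Since B_t ~ N(0, t), P(B_t ≥ 2.09) = 1 − Φ(2.09/√t) = 1 − Φ(2.09/√12.03) = 1 − Φ(0.6026) ≈ 0.27339. Doubling: P(τ_{2.09} ≤ 12.03) ≈ 2 · 0.27339 = 0.54678 ≈ 0.5468.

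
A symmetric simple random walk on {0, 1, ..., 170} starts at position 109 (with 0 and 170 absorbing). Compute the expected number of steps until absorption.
E[τ | X_0 = 109] = 6649

Let v_k = E[τ | X_0 = k]. Boundary: v_0 = v_170 = 0. Recurrence: v_k = 1 + (v_{k-1} + v_{k+1})/2 for 1 ≤ k ≤ 169. The particular solution to v_k − (v_{k-1} + v_{k+1})/2 = 1 is v_k = −k^2. Adding homogeneous solution A + B k and matching boundaries gives v_k = k (170 − k). Substituting k = 109: v_109 = 109 · 61 = 6649.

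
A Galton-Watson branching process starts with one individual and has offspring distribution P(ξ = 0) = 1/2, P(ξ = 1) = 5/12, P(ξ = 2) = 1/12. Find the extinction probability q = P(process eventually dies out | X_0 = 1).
q = 1

Mean offspring μ = 0·1/2 + 1·5/12 + 2·1/12 = 7/12 ≤ 1. For μ ≤ 1 with offspring not concentrated at 1, the Galton-Watson process goes extinct almost surely, so q = 1.
(Algebraic check: The pgf is f(s) = 1/2 + 5/12·s + 1/12·s². The extinction probability q is the smallest fixed point of f in [0, 1]. Setting s = f(s):
  1/12·s² + (5/12 − 1)·s + 1/2 = 0
  1/12·s² − (1/2 + 1/12)·s + 1/2 = 0
which factors as (s − 1)·(1/12·s − 1/2) = 0, giving roots s = 1 and s = (1/2)/(1/12) = 6. Since 6 ≥ 1, the smallest root in [0, 1] is s = 1.)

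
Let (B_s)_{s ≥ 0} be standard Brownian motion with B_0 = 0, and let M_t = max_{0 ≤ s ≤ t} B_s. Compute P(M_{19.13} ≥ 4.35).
P(M_{19.13} ≥ 4.35) = 2·P(B_{19.13} ≥ 4.35) = 2(1 − Φ(4.35/√19.13)) ≈ 0.3199

By the reflection principle for Brownian motion, P(M_t ≥ a) = 2 · P(B_t ≥ a) for a ≥ 0. Since B_t ~ N(0, t), P(B_t ≥ 4.35) = 1 − Φ(4.35/√t) = 1 − Φ(4.35/√19.13) = 1 − Φ(0.9946). So
  P(M_{19.13} ≥ 4.35) = 2(1 − Φ(0.9946)) ≈ 0.3199.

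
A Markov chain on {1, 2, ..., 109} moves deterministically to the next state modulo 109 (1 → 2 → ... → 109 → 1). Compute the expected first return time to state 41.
E[T_41 | X_0 = 41] = 109

The chain cycles deterministically, so starting at state 41 it returns in exactly 109 steps. Equivalently, the stationary distribution is uniform π_j = 1/109 for every state j, so by Kac's formula E[T_41] = 1/π_41 = 109.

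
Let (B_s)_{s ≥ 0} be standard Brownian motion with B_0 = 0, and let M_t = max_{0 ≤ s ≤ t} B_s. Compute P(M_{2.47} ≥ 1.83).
P(M_{2.47} ≥ 1.83) = 2·P(B_{2.47} ≥ 1.83) = 2(1 − Φ(1.83/√2.47)) ≈ 0.2443

By the reflection principle for Brownian motion, P(M_t ≥ a) = 2 · P(B_t ≥ a) for a ≥ 0. Since B_t ~ N(0, t), P(B_t ≥ 1.83) = 1 − Φ(1.83/√t) = 1 − Φ(1.83/√2.47) = 1 − Φ(1.1644). So
  P(M_{2.47} ≥ 1.83) = 2(1 − Φ(1.1644)) ≈ 0.2443.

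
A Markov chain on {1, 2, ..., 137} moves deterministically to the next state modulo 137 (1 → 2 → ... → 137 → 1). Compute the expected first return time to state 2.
E[T_2 | X_0 = 2] = 137

The chain cycles deterministically, so starting at state 2 it returns in exactly 137 steps. Equivalently, the stationary distribution is uniform π_j = 1/137 for every state j, so by Kac's formula E[T_2] = 1/π_2 = 137.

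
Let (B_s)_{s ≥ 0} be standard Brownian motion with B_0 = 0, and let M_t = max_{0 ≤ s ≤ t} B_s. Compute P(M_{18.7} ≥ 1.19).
P(M_{18.7} ≥ 1.19) = 2·P(B_{18.7} ≥ 1.19) = 2(1 − Φ(1.19/√18.7)) ≈ 0.7832

By the reflection principle for Brownian motion, P(M_t ≥ a) = 2 · P(B_t ≥ a) for a ≥ 0. Since B_t ~ N(0, t), P(B_t ≥ 1.19) = 1 − Φ(1.19/√t) = 1 − Φ(1.19/√18.7) = 1 − Φ(0.2752). So
  P(M_{18.7} ≥ 1.19) = 2(1 − Φ(0.2752)) ≈ 0.7832.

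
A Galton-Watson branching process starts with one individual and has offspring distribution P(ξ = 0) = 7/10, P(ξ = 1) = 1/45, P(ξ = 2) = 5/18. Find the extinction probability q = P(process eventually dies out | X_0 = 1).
q = 1

Mean offspring μ = 0·7/10 + 1·1/45 + 2·5/18 = 26/45 ≤ 1. For μ ≤ 1 with offspring not concentrated at 1, the Galton-Watson process goes extinct almost surely, so q = 1.
(Algebraic check: The pgf is f(s) = 7/10 + 1/45·s + 5/18·s². The extinction probability q is the smallest fixed point of f in [0, 1]. Setting s = f(s):
  5/18·s² + (1/45 − 1)·s + 7/10 = 0
  5/18·s² − (7/10 + 5/18)·s + 7/10 = 0
which factors as (s − 1)·(5/18·s − 7/10) = 0, giving roots s = 1 and s = (7/10)/(5/18) = 63/25. Since 63/25 ≥ 1, the smallest root in [0, 1] is s = 1.)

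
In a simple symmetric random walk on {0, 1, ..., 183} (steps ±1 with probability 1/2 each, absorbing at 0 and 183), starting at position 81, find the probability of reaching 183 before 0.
P(hit 183 before 0) = 81/183 = 27/61

Let u_k = P(hit 183 before 0 | start at k). Then u_0 = 0, u_183 = 1, and u_k = u_{k-1}/2 + u_{k+1}/2 for 1 ≤ k ≤ 182. This harmonic recurrence is solved by u_k = k/183, giving u_81 = 81/183 = 27/61.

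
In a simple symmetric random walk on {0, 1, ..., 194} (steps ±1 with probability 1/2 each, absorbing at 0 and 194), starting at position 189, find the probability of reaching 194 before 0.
P(hit 194 before 0) = 189/194

Let u_k = P(hit 194 before 0 | start at k). Then u_0 = 0, u_194 = 1, and u_k = u_{k-1}/2 + u_{k+1}/2 for 1 ≤ k ≤ 193. This harmonic recurrence is solved by u_k = k/194, giving u_189 = 189/194.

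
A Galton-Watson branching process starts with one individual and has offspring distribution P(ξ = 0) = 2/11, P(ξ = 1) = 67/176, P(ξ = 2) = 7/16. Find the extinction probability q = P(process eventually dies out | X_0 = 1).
q = 32/77

The pgf is f(s) = 2/11 + 67/176·s + 7/16·s². The extinction probability q is the smallest fixed point of f in [0, 1]. Setting s = f(s):
  7/16·s² + (67/176 − 1)·s + 2/11 = 0
  7/16·s² − (2/11 + 7/16)·s + 2/11 = 0
which factors as (s − 1)·(7/16·s − 2/11) = 0, giving roots s = 1 and s = (2/11)/(7/16) = 32/77.
Mean offspring μ = 67/176 + 2·7/16 = 221/176 > 1 (supercritical), so q < 1. The extinction probability is the smaller root: q = (2/11)/(7/16) = 32/77.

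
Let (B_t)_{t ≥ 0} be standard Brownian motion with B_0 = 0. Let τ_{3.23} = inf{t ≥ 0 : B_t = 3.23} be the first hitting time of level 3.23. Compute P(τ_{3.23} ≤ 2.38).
P(τ_{3.23} ≤ 2.38) = 2(1 − Φ(3.23/√2.38)) = 2(1 − Φ(2.0937)) ≈ 0.0363

By the reflection principle for standard BM, P(τ_b ≤ t) = 2 · P(B_t ≥ b). Since B_t ~ N(0, t), P(B_t ≥ 3.23) = 1 − Φ(3.23/√t) = 1 − Φ(3.23/√2.38) = 1 − Φ(2.0937) ≈ 0.01814. Doubling: P(τ_{3.23} ≤ 2.38) ≈ 2 · 0.01814 = 0.03628 ≈ 0.0363.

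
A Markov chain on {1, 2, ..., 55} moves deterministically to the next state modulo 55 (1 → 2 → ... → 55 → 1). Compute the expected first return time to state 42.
E[T_42 | X_0 = 42] = 55

The chain cycles deterministically, so starting at state 42 it returns in exactly 55 steps. Equivalently, the stationary distribution is uniform π_j = 1/55 for every state j, so by Kac's formula E[T_42] = 1/π_42 = 55.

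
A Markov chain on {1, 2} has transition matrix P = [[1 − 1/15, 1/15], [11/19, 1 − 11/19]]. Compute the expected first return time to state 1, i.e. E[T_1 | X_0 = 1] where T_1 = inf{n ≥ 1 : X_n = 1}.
E[T_1 | X_0 = 1] = 1/π_1 = 184/165

For an irreducible recurrent Markov chain with stationary distribution π, E[T_i | X_0 = i] = 1/π_i (Kac's formula). Here π_1 = (11/19)/(1/15 + 11/19) = (11/19)/(184/285) = 165/184, so E[T_1 | X_0 = 1] = 1/π_1 = (1/15 + 11/19)/(11/19) = (184/285)/(11/19) = 184/165.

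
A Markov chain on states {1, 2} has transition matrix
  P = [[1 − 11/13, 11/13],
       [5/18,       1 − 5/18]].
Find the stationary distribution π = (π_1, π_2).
π_1 = 65/263, π_2 = 198/263

Solve πP = π with π_1 + π_2 = 1. From πP = π: π_1 · (1 − 11/13) + π_2 · 5/18 = π_1 ⇒ π_2 · 5/18 = π_1 · 11/13 ⇒ π_2/π_1 = (11/13)/(5/18) = 198/65. Together with π_1 + π_2 = 1:
  π_1 = (5/18)/(11/13 + 5/18) = (5/18)/(263/234) = 65/263,
  π_2 = (11/13)/(11/13 + 5/18) = (11/13)/(263/234) = 198/263.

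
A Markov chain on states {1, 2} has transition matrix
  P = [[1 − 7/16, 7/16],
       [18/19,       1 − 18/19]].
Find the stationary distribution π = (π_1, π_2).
π_1 = 288/421, π_2 = 133/421

Solve πP = π with π_1 + π_2 = 1. From πP = π: π_1 · (1 − 7/16) + π_2 · 18/19 = π_1 ⇒ π_2 · 18/19 = π_1 · 7/16 ⇒ π_2/π_1 = (7/16)/(18/19) = 133/288. Together with π_1 + π_2 = 1:
  π_1 = (18/19)/(7/16 + 18/19) = (18/19)/(421/304) = 288/421,
  π_2 = (7/16)/(7/16 + 18/19) = (7/16)/(421/304) = 133/421.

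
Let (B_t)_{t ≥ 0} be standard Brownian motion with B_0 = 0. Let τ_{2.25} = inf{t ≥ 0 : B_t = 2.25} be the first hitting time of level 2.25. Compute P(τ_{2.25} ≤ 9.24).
P(τ_{2.25} ≤ 9.24) = 2(1 − Φ(2.25/√9.24)) = 2(1 − Φ(0.7402)) ≈ 0.4592

By the reflection principle for standard BM, P(τ_b ≤ t) = 2 · P(B_t ≥ b). Since B_t ~ N(0, t), P(B_t ≥ 2.25) = 1 − Φ(2.25/√t) = 1 − Φ(2.25/√9.24) = 1 − Φ(0.7402) ≈ 0.22959. Doubling: P(τ_{2.25} ≤ 9.24) ≈ 2 · 0.22959 = 0.45918 ≈ 0.4592.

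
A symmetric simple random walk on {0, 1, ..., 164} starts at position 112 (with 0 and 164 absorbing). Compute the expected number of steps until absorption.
E[τ | X_0 = 112] = 5824

Let v_k = E[τ | X_0 = k]. Boundary: v_0 = v_164 = 0. Recurrence: v_k = 1 + (v_{k-1} + v_{k+1})/2 for 1 ≤ k ≤ 163. The particular solution to v_k − (v_{k-1} + v_{k+1})/2 = 1 is v_k = −k^2. Adding homogeneous solution A + B k and matching boundaries gives v_k = k (164 − k). Substituting k = 112: v_112 = 112 · 52 = 5824.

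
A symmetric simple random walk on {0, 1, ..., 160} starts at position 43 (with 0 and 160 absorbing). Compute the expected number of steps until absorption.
E[τ | X_0 = 43] = 5031

Let v_k = E[τ | X_0 = k]. Boundary: v_0 = v_160 = 0. Recurrence: v_k = 1 + (v_{k-1} + v_{k+1})/2 for 1 ≤ k ≤ 159. The particular solution to v_k − (v_{k-1} + v_{k+1})/2 = 1 is v_k = −k^2. Adding homogeneous solution A + B k and matching boundaries gives v_k = k (160 − k). Substituting k = 43: v_43 = 43 · 117 = 5031.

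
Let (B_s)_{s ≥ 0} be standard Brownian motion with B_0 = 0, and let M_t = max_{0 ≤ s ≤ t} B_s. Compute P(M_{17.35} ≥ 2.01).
P(M_{17.35} ≥ 2.01) = 2·P(B_{17.35} ≥ 2.01) = 2(1 − Φ(2.01/√17.35)) ≈ 0.6294

By the reflection principle for Brownian motion, P(M_t ≥ a) = 2 · P(B_t ≥ a) for a ≥ 0. Since B_t ~ N(0, t), P(B_t ≥ 2.01) = 1 − Φ(2.01/√t) = 1 − Φ(2.01/√17.35) = 1 − Φ(0.4826). So
  P(M_{17.35} ≥ 2.01) = 2(1 − Φ(0.4826)) ≈ 0.6294.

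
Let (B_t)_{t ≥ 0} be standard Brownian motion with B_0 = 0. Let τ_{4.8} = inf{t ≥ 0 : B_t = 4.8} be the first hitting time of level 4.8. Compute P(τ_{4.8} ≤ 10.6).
P(τ_{4.8} ≤ 10.6) = 2(1 − Φ(4.8/√10.6)) = 2(1 − Φ(1.4743)) ≈ 0.1404

By the reflection principle for standard BM, P(τ_b ≤ t) = 2 · P(B_t ≥ b). Since B_t ~ N(0, t), P(B_t ≥ 4.8) = 1 − Φ(4.8/√t) = 1 − Φ(4.8/√10.6) = 1 − Φ(1.4743) ≈ 0.07020. Doubling: P(τ_{4.8} ≤ 10.6) ≈ 2 · 0.07020 = 0.14040 ≈ 0.1404.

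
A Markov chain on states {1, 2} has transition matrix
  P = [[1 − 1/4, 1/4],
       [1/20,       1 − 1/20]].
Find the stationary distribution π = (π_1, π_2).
π_1 = 1/6, π_2 = 5/6

Solve πP = π with π_1 + π_2 = 1. From πP = π: π_1 · (1 − 1/4) + π_2 · 1/20 = π_1 ⇒ π_2 · 1/20 = π_1 · 1/4 ⇒ π_2/π_1 = (1/4)/(1/20) = 5. Together with π_1 + π_2 = 1:
  π_1 = (1/20)/(1/4 + 1/20) = (1/20)/(3/10) = 1/6,
  π_2 = (1/4)/(1/4 + 1/20) = (1/4)/(3/10) = 5/6.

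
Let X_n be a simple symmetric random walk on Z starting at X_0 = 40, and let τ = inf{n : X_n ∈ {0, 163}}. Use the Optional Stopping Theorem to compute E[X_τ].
E[X_τ] = 40

X_n is a martingale and τ is a bounded-mean stopping time (indeed τ is finite a.s. with bounded expectation since the walk is in a bounded region). By the OST, E[X_τ] = E[X_0] = 40. Equivalently: E[X_τ] = 163 · P(hit 163 first) + 0 · P(hit 0 first) = 163 · (40/163) = 40.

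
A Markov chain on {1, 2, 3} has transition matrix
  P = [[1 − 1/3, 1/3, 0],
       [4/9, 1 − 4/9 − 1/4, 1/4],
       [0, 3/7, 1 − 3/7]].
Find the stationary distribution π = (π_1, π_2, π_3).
π = (16/35, 12/35, 1/5)

This is a birth-death chain on three states, which satisfies detailed balance: π_1 · P_{12} = π_2 · P_{21} and π_2 · P_{23} = π_3 · P_{32}.
From π_1 · 1/3 = π_2 · 4/9: π_2/π_1 = (1/3)/(4/9) = 3/4.
From π_2 · 1/4 = π_3 · 3/7: π_3/π_2 = (1/4)/(3/7) = 7/12.
Take π_1 proportional to 1; then unnormalized π = (1, 3/4, 7/16). Normalize by dividing by the sum 35/16:
  π = (16/35, 12/35, 1/5).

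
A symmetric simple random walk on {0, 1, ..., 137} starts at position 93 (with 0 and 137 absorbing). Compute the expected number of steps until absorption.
E[τ | X_0 = 93] = 4092

Let v_k = E[τ | X_0 = k]. Boundary: v_0 = v_137 = 0. Recurrence: v_k = 1 + (v_{k-1} + v_{k+1})/2 for 1 ≤ k ≤ 136. The particular solution to v_k − (v_{k-1} + v_{k+1})/2 = 1 is v_k = −k^2. Adding homogeneous solution A + B k and matching boundaries gives v_k = k (137 − k). Substituting k = 93: v_93 = 93 · 44 = 4092.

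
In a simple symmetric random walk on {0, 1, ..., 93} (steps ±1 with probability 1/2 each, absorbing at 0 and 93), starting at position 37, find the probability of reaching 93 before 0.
P(hit 93 before 0) = 37/93

Let u_k = P(hit 93 before 0 | start at k). Then u_0 = 0, u_93 = 1, and u_k = u_{k-1}/2 + u_{k+1}/2 for 1 ≤ k ≤ 92. This harmonic recurrence is solved by u_k = k/93, giving u_37 = 37/93.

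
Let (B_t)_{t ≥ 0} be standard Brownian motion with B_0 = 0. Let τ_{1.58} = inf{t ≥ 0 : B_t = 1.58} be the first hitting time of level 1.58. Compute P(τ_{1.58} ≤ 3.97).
P(τ_{1.58} ≤ 3.97) = 2(1 − Φ(1.58/√3.97)) = 2(1 − Φ(0.7930)) ≈ 0.4278

By the reflection principle for standard BM, P(τ_b ≤ t) = 2 · P(B_t ≥ b). Since B_t ~ N(0, t), P(B_t ≥ 1.58) = 1 − Φ(1.58/√t) = 1 − Φ(1.58/√3.97) = 1 − Φ(0.7930) ≈ 0.21389. Doubling: P(τ_{1.58} ≤ 3.97) ≈ 2 · 0.21389 = 0.42778 ≈ 0.4278.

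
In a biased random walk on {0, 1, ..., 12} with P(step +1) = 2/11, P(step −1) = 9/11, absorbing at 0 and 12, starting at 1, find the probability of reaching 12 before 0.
P(hit 12 before 0) = (1 − (9/2)^1) / (1 − (9/2)^12) = 2048/40347076055

Let u_k denote P(reach 12 before 0 | start at k). Boundary: u_0 = 0, u_12 = 1. Recurrence: u_k = 2/11·u_{k+1} + 9/11·u_{k-1} for 1 ≤ k ≤ 11. Try u_k = A + B·r^k with r = q/p = (9/11)/(2/11) = 9/2. Substitution satisfies the recurrence; boundary conditions give:
  u_k = (1 − r^k) / (1 − r^N) = (1 − (9/2)^1) / (1 − (9/2)^12) = 2048/40347076055.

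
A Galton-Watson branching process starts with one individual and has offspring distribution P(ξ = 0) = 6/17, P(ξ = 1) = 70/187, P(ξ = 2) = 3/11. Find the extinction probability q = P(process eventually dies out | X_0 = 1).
q = 1

Mean offspring μ = 0·6/17 + 1·70/187 + 2·3/11 = 172/187 ≤ 1. For μ ≤ 1 with offspring not concentrated at 1, the Galton-Watson process goes extinct almost surely, so q = 1.
(Algebraic check: The pgf is f(s) = 6/17 + 70/187·s + 3/11·s². The extinction probability q is the smallest fixed point of f in [0, 1]. Setting s = f(s):
  3/11·s² + (70/187 − 1)·s + 6/17 = 0
  3/11·s² − (6/17 + 3/11)·s + 6/17 = 0
which factors as (s − 1)·(3/11·s − 6/17) = 0, giving roots s = 1 and s = (6/17)/(3/11) = 22/17. Since 22/17 ≥ 1, the smallest root in [0, 1] is s = 1.)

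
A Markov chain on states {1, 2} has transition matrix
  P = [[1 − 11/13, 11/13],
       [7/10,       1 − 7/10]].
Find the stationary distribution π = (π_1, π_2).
π_1 = 91/201, π_2 = 110/201

Solve πP = π with π_1 + π_2 = 1. From πP = π: π_1 · (1 − 11/13) + π_2 · 7/10 = π_1 ⇒ π_2 · 7/10 = π_1 · 11/13 ⇒ π_2/π_1 = (11/13)/(7/10) = 110/91. Together with π_1 + π_2 = 1:
  π_1 = (7/10)/(11/13 + 7/10) = (7/10)/(201/130) = 91/201,
  π_2 = (11/13)/(11/13 + 7/10) = (11/13)/(201/130) = 110/201.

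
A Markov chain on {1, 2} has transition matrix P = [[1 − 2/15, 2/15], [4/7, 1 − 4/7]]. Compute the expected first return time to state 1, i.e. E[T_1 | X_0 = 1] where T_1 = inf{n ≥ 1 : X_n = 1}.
E[T_1 | X_0 = 1] = 1/π_1 = 37/30

For an irreducible recurrent Markov chain with stationary distribution π, E[T_i | X_0 = i] = 1/π_i (Kac's formula). Here π_1 = (4/7)/(2/15 + 4/7) = (4/7)/(74/105) = 30/37, so E[T_1 | X_0 = 1] = 1/π_1 = (2/15 + 4/7)/(4/7) = (74/105)/(4/7) = 37/30.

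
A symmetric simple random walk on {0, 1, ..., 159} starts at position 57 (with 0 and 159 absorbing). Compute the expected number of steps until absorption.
E[τ | X_0 = 57] = 5814

Let v_k = E[τ | X_0 = k]. Boundary: v_0 = v_159 = 0. Recurrence: v_k = 1 + (v_{k-1} + v_{k+1})/2 for 1 ≤ k ≤ 158. The particular solution to v_k − (v_{k-1} + v_{k+1})/2 = 1 is v_k = −k^2. Adding homogeneous solution A + B k and matching boundaries gives v_k = k (159 − k). Substituting k = 57: v_57 = 57 · 102 = 5814.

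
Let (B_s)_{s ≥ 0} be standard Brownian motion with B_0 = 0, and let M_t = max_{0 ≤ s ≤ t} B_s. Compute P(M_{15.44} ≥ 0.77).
P(M_{15.44} ≥ 0.77) = 2·P(B_{15.44} ≥ 0.77) = 2(1 − Φ(0.77/√15.44)) ≈ 0.8446

By the reflection principle for Brownian motion, P(M_t ≥ a) = 2 · P(B_t ≥ a) for a ≥ 0. Since B_t ~ N(0, t), P(B_t ≥ 0.77) = 1 − Φ(0.77/√t) = 1 − Φ(0.77/√15.44) = 1 − Φ(0.1960). So
  P(M_{15.44} ≥ 0.77) = 2(1 − Φ(0.1960)) ≈ 0.8446.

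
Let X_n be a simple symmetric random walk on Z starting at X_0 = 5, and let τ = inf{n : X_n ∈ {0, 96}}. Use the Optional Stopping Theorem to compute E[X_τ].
E[X_τ] = 5

X_n is a martingale and τ is a bounded-mean stopping time (indeed τ is finite a.s. with bounded expectation since the walk is in a bounded region). By the OST, E[X_τ] = E[X_0] = 5. Equivalently: E[X_τ] = 96 · P(hit 96 first) + 0 · P(hit 0 first) = 96 · (5/96) = 5.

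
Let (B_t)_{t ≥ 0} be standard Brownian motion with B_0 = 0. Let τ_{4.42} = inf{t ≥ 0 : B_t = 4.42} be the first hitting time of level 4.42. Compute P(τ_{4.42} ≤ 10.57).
P(τ_{4.42} ≤ 10.57) = 2(1 − Φ(4.42/√10.57)) = 2(1 − Φ(1.3595)) ≈ 0.1740

By the reflection principle for standard BM, P(τ_b ≤ t) = 2 · P(B_t ≥ b). Since B_t ~ N(0, t), P(B_t ≥ 4.42) = 1 − Φ(4.42/√t) = 1 − Φ(4.42/√10.57) = 1 − Φ(1.3595) ≈ 0.08699. Doubling: P(τ_{4.42} ≤ 10.57) ≈ 2 · 0.08699 = 0.17398 ≈ 0.1740.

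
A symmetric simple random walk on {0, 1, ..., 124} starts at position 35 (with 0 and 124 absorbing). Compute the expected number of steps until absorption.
E[τ | X_0 = 35] = 3115

Let v_k = E[τ | X_0 = k]. Boundary: v_0 = v_124 = 0. Recurrence: v_k = 1 + (v_{k-1} + v_{k+1})/2 for 1 ≤ k ≤ 123. The particular solution to v_k − (v_{k-1} + v_{k+1})/2 = 1 is v_k = −k^2. Adding homogeneous solution A + B k and matching boundaries gives v_k = k (124 − k). Substituting k = 35: v_35 = 35 · 89 = 3115.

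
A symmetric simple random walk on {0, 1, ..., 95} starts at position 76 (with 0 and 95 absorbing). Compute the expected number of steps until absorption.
E[τ | X_0 = 76] = 1444

Let v_k = E[τ | X_0 = k]. Boundary: v_0 = v_95 = 0. Recurrence: v_k = 1 + (v_{k-1} + v_{k+1})/2 for 1 ≤ k ≤ 94. The particular solution to v_k − (v_{k-1} + v_{k+1})/2 = 1 is v_k = −k^2. Adding homogeneous solution A + B k and matching boundaries gives v_k = k (95 − k). Substituting k = 76: v_76 = 76 · 19 = 1444.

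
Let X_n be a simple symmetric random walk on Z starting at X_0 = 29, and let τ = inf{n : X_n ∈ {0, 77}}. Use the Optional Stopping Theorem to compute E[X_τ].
E[X_τ] = 29

X_n is a martingale and τ is a bounded-mean stopping time (indeed τ is finite a.s. with bounded expectation since the walk is in a bounded region). By the OST, E[X_τ] = E[X_0] = 29. Equivalently: E[X_τ] = 77 · P(hit 77 first) + 0 · P(hit 0 first) = 77 · (29/77) = 29.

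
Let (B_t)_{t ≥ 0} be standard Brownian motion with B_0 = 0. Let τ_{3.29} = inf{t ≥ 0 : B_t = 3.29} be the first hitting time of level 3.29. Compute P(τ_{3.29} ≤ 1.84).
P(τ_{3.29} ≤ 1.84) = 2(1 − Φ(3.29/√1.84)) = 2(1 − Φ(2.4254)) ≈ 0.0153

By the reflection principle for standard BM, P(τ_b ≤ t) = 2 · P(B_t ≥ b). Since B_t ~ N(0, t), P(B_t ≥ 3.29) = 1 − Φ(3.29/√t) = 1 − Φ(3.29/√1.84) = 1 − Φ(2.4254) ≈ 0.00765. Doubling: P(τ_{3.29} ≤ 1.84) ≈ 2 · 0.00765 = 0.01530 ≈ 0.0153.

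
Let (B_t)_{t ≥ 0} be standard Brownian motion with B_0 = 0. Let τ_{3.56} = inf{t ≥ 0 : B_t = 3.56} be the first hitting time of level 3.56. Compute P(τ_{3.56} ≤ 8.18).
P(τ_{3.56} ≤ 8.18) = 2(1 − Φ(3.56/√8.18)) = 2(1 − Φ(1.2447)) ≈ 0.2132

By the reflection principle for standard BM, P(τ_b ≤ t) = 2 · P(B_t ≥ b). Since B_t ~ N(0, t), P(B_t ≥ 3.56) = 1 − Φ(3.56/√t) = 1 − Φ(3.56/√8.18) = 1 − Φ(1.2447) ≈ 0.10662. Doubling: P(τ_{3.56} ≤ 8.18) ≈ 2 · 0.10662 = 0.21324 ≈ 0.2132.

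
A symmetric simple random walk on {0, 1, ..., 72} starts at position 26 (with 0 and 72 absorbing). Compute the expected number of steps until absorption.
E[τ | X_0 = 26] = 1196

Let v_k = E[τ | X_0 = k]. Boundary: v_0 = v_72 = 0. Recurrence: v_k = 1 + (v_{k-1} + v_{k+1})/2 for 1 ≤ k ≤ 71. The particular solution to v_k − (v_{k-1} + v_{k+1})/2 = 1 is v_k = −k^2. Adding homogeneous solution A + B k and matching boundaries gives v_k = k (72 − k). Substituting k = 26: v_26 = 26 · 46 = 1196.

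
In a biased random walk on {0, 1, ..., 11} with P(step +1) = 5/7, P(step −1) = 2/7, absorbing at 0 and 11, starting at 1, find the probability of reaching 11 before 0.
P(hit 11 before 0) = (1 − (2/5)^1) / (1 − (2/5)^11) = 9765625/16275359

Let u_k denote P(reach 11 before 0 | start at k). Boundary: u_0 = 0, u_11 = 1. Recurrence: u_k = 5/7·u_{k+1} + 2/7·u_{k-1} for 1 ≤ k ≤ 10. Try u_k = A + B·r^k with r = q/p = (2/7)/(5/7) = 2/5. Substitution satisfies the recurrence; boundary conditions give:
  u_k = (1 − r^k) / (1 − r^N) = (1 − (2/5)^1) / (1 − (2/5)^11) = 9765625/16275359.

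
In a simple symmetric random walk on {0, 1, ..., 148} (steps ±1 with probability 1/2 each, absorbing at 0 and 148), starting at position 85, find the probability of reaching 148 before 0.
P(hit 148 before 0) = 85/148

Let u_k = P(hit 148 before 0 | start at k). Then u_0 = 0, u_148 = 1, and u_k = u_{k-1}/2 + u_{k+1}/2 for 1 ≤ k ≤ 147. This harmonic recurrence is solved by u_k = k/148, giving u_85 = 85/148.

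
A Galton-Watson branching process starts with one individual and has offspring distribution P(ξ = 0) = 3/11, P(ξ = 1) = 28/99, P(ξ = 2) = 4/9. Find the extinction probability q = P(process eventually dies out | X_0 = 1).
q = 27/44

The pgf is f(s) = 3/11 + 28/99·s + 4/9·s². The extinction probability q is the smallest fixed point of f in [0, 1]. Setting s = f(s):
  4/9·s² + (28/99 − 1)·s + 3/11 = 0
  4/9·s² − (3/11 + 4/9)·s + 3/11 = 0
which factors as (s − 1)·(4/9·s − 3/11) = 0, giving roots s = 1 and s = (3/11)/(4/9) = 27/44.
Mean offspring μ = 28/99 + 2·4/9 = 116/99 > 1 (supercritical), so q < 1. The extinction probability is the smaller root: q = (3/11)/(4/9) = 27/44.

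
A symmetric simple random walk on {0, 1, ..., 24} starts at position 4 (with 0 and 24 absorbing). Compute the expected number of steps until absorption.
E[τ | X_0 = 4] = 80

Let v_k = E[τ | X_0 = k]. Boundary: v_0 = v_24 = 0. Recurrence: v_k = 1 + (v_{k-1} + v_{k+1})/2 for 1 ≤ k ≤ 23. The particular solution to v_k − (v_{k-1} + v_{k+1})/2 = 1 is v_k = −k^2. Adding homogeneous solution A + B k and matching boundaries gives v_k = k (24 − k). Substituting k = 4: v_4 = 4 · 20 = 80.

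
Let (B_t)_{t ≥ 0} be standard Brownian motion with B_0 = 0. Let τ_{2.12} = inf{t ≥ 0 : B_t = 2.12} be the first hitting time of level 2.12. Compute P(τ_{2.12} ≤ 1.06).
P(τ_{2.12} ≤ 1.06) = 2(1 − Φ(2.12/√1.06)) = 2(1 − Φ(2.0591)) ≈ 0.0395

By the reflection principle for standard BM, P(τ_b ≤ t) = 2 · P(B_t ≥ b). Since B_t ~ N(0, t), P(B_t ≥ 2.12) = 1 − Φ(2.12/√t) = 1 − Φ(2.12/√1.06) = 1 − Φ(2.0591) ≈ 0.01974. Doubling: P(τ_{2.12} ≤ 1.06) ≈ 2 · 0.01974 = 0.03948 ≈ 0.0395.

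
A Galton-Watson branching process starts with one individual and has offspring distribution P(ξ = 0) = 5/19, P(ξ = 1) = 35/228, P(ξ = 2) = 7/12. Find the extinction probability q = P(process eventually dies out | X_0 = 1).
q = 60/133

The pgf is f(s) = 5/19 + 35/228·s + 7/12·s². The extinction probability q is the smallest fixed point of f in [0, 1]. Setting s = f(s):
  7/12·s² + (35/228 − 1)·s + 5/19 = 0
  7/12·s² − (5/19 + 7/12)·s + 5/19 = 0
which factors as (s − 1)·(7/12·s − 5/19) = 0, giving roots s = 1 and s = (5/19)/(7/12) = 60/133.
Mean offspring μ = 35/228 + 2·7/12 = 301/228 > 1 (supercritical), so q < 1. The extinction probability is the smaller root: q = (5/19)/(7/12) = 60/133.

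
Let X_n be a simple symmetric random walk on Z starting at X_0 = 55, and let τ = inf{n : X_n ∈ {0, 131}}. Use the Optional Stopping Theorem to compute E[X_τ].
E[X_τ] = 55

X_n is a martingale and τ is a bounded-mean stopping time (indeed τ is finite a.s. with bounded expectation since the walk is in a bounded region). By the OST, E[X_τ] = E[X_0] = 55. Equivalently: E[X_τ] = 131 · P(hit 131 first) + 0 · P(hit 0 first) = 131 · (55/131) = 55.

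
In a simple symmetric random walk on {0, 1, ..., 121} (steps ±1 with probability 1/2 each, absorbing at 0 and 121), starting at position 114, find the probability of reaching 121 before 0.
P(hit 121 before 0) = 114/121

Let u_k = P(hit 121 before 0 | start at k). Then u_0 = 0, u_121 = 1, and u_k = u_{k-1}/2 + u_{k+1}/2 for 1 ≤ k ≤ 120. This harmonic recurrence is solved by u_k = k/121, giving u_114 = 114/121.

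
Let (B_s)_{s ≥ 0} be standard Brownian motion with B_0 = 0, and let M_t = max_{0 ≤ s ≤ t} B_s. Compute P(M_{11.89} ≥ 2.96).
P(M_{11.89} ≥ 2.96) = 2·P(B_{11.89} ≥ 2.96) = 2(1 − Φ(2.96/√11.89)) ≈ 0.3907

By the reflection principle for Brownian motion, P(M_t ≥ a) = 2 · P(B_t ≥ a) for a ≥ 0. Since B_t ~ N(0, t), P(B_t ≥ 2.96) = 1 − Φ(2.96/√t) = 1 − Φ(2.96/√11.89) = 1 − Φ(0.8584). So
  P(M_{11.89} ≥ 2.96) = 2(1 − Φ(0.8584)) ≈ 0.3907.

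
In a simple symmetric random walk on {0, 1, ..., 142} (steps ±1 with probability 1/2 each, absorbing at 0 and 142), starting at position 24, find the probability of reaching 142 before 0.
P(hit 142 before 0) = 24/142 = 12/71

Let u_k = P(hit 142 before 0 | start at k). Then u_0 = 0, u_142 = 1, and u_k = u_{k-1}/2 + u_{k+1}/2 for 1 ≤ k ≤ 141. This harmonic recurrence is solved by u_k = k/142, giving u_24 = 24/142 = 12/71.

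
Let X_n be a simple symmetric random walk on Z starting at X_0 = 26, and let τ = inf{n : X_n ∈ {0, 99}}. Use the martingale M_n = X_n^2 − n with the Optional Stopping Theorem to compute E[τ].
E[τ] = 1898

M_n = X_n^2 − n is a martingale (since E[X_{n+1}^2 | F_n] = X_n^2 + 1). By OST (τ has finite mean in a bounded region), E[M_τ] = E[M_0] = X_0^2 − 0 = 26^2 = 676. Also E[M_τ] = E[X_τ^2] − E[τ]. The walk exits at 0 or 99, with P(hit 99 first) = 26/99, so E[X_τ^2] = 99^2 · 26/99 + 0 = 2574. Thus E[τ] = E[X_τ^2] − E[M_τ] = 2574 − 676 = 1898 = 26(99 − 26) = 1898.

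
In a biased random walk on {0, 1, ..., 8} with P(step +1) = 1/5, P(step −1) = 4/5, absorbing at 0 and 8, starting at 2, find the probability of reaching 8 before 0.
P(hit 8 before 0) = (1 − (4)^2) / (1 − (4)^8) = 1/4369

Let u_k denote P(reach 8 before 0 | start at k). Boundary: u_0 = 0, u_8 = 1. Recurrence: u_k = 1/5·u_{k+1} + 4/5·u_{k-1} for 1 ≤ k ≤ 7. Try u_k = A + B·r^k with r = q/p = (4/5)/(1/5) = 4. Substitution satisfies the recurrence; boundary conditions give:
  u_k = (1 − r^k) / (1 − r^N) = (1 − (4)^2) / (1 − (4)^8) = 1/4369.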